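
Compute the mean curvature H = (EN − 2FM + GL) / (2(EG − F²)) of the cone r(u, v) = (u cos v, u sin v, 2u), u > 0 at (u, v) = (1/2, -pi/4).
H = 2*sqrt(5)/5

With E = 5, F = 0, G = u^2, L = 0, M = 0, N = 2*sqrt(5)*u^2/(5*Abs(u)), assemble
  H = (EN − 2FM + GL) / (2(EG − F²)) = sqrt(5)/(5*Abs(u)).
At (u, v) = (1/2, -pi/4): H = 2*sqrt(5)/5.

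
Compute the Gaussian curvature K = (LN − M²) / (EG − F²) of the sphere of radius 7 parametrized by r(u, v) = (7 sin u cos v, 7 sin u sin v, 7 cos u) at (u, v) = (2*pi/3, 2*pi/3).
K = 1/49

Coefficients of the first fundamental form: E = 49, F = 0, G = 49*sin(u)^2.
Coefficients of the second fundamental form: L = -7*sin(u)/Abs(sin(u)), M = 0, N = -7*sin(u)^3/Abs(sin(u)).
Assemble K = (LN − M²)/(EG − F²) = 1/49. At (u, v) = (2*pi/3, 2*pi/3): K = 1/49.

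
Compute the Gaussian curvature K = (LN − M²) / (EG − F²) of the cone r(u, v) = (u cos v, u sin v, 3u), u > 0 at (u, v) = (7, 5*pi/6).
K = 0

Coefficients of the first fundamental form: E = 10, F = 0, G = u^2.
Coefficients of the second fundamental form: L = 0, M = 0, N = 3*sqrt(10)*u^2/(10*Abs(u)).
Assemble K = (LN − M²)/(EG − F²) = 0. At (u, v) = (7, 5*pi/6): K = 0.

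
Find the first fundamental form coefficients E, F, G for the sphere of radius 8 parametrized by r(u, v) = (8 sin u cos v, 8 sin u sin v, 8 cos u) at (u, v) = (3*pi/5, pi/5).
E = 64;  F = 0;  G = 8*sqrt(5) + 40

Partials: r_u = (8*cos(u)*cos(v), 8*sin(v)*cos(u), -8*sin(u)), r_v = (-8*sin(u)*sin(v), 8*sin(u)*cos(v), 0). As functions of (u, v):
  E = r_u · r_u = 64,
  F = r_u · r_v = 0,
  G = r_v · r_v = 64*sin(u)^2.
Evaluating at (u, v) = (3*pi/5, pi/5): E = 64, F = 0, G = 8*sqrt(5) + 40.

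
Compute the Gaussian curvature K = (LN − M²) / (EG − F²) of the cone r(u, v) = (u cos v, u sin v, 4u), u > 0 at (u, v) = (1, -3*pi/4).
K = 0

Coefficients of the first fundamental form: E = 17, F = 0, G = u^2.
Coefficients of the second fundamental form: L = 0, M = 0, N = 4*sqrt(17)*u^2/(17*Abs(u)).
Assemble K = (LN − M²)/(EG − F²) = 0. At (u, v) = (1, -3*pi/4): K = 0.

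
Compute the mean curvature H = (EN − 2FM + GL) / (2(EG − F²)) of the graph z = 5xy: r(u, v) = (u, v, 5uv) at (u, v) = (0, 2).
H = 0

With E = 25*v^2 + 1, F = 25*u*v, G = 25*u^2 + 1, L = 0, M = 5/sqrt(25*u^2 + 25*v^2 + 1), N = 0, assemble
  H = (EN − 2FM + GL) / (2(EG − F²)) = -125*u*v/(25*u^2 + 25*v^2 + 1)^(3/2).
At (u, v) = (0, 2): H = 0.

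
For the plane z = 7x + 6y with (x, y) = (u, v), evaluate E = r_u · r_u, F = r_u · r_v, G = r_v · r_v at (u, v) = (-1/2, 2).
E = 50;  F = 42;  G = 37

Partials: r_u = (1, 0, 7), r_v = (0, 1, 6). As functions of (u, v):
  E = r_u · r_u = 50,
  F = r_u · r_v = 42,
  G = r_v · r_v = 37.
Evaluating at (u, v) = (-1/2, 2): E = 50, F = 42, G = 37.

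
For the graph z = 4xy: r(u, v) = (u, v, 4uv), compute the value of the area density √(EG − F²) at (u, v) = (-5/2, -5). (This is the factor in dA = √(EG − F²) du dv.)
√(EG − F²)|_{(-5/2, -5)} = sqrt(501)

E = 16*v^2 + 1, F = 16*u*v, G = 16*u^2 + 1, so EG − F² = 16*u^2 + 16*v^2 + 1. Taking the positive square root: √(EG − F²) = sqrt(16*u^2 + 16*v^2 + 1). At (u, v) = (-5/2, -5): sqrt(501).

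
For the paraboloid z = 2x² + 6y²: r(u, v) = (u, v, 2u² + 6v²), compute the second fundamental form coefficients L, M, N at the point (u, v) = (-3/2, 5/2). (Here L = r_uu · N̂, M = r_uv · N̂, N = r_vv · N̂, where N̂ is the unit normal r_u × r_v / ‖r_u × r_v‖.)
L = 4*sqrt(937)/937;  M = 0;  N = 12*sqrt(937)/937

Compute the unit normal N̂(u, v) = (-4*u/sqrt(16*u^2 + 144*v^2 + 1), -12*v/sqrt(16*u^2 + 144*v^2 + 1), 1/sqrt(16*u^2 + 144*v^2 + 1)), and the second partials r_uu, r_uv, r_vv. Take dot products:
  L(u, v) = r_uu · N̂ = 4/sqrt(16*u^2 + 144*v^2 + 1),
  M(u, v) = r_uv · N̂ = 0,
  N(u, v) = r_vv · N̂ = 12/sqrt(16*u^2 + 144*v^2 + 1).
Evaluating at (u, v) = (-3/2, 5/2):
  L = 4*sqrt(937)/937, M = 0, N = 12*sqrt(937)/937.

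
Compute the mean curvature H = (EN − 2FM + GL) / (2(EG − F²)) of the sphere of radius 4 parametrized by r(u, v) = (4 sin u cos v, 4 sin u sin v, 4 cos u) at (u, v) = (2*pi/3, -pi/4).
H = -1/4

With E = 16, F = 0, G = 16*sin(u)^2, L = -4*sin(u)/Abs(sin(u)), M = 0, N = -4*sin(u)^3/Abs(sin(u)), assemble
  H = (EN − 2FM + GL) / (2(EG − F²)) = -sin(u)/(4*Abs(sin(u))).
At (u, v) = (2*pi/3, -pi/4): H = -1/4.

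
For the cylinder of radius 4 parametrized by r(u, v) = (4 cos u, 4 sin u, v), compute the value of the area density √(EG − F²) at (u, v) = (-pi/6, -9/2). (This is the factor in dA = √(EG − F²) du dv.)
√(EG − F²)|_{(-pi/6, -9/2)} = 4

E = 16, F = 0, G = 1, so EG − F² = 16. Taking the positive square root: √(EG − F²) = 4. At (u, v) = (-pi/6, -9/2): 4.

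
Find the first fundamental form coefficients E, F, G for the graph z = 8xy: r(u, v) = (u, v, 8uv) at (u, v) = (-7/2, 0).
E = 1;  F = 0;  G = 785

Partials: r_u = (1, 0, 8*v), r_v = (0, 1, 8*u). As functions of (u, v):
  E = r_u · r_u = 64*v^2 + 1,
  F = r_u · r_v = 64*u*v,
  G = r_v · r_v = 64*u^2 + 1.
Evaluating at (u, v) = (-7/2, 0): E = 1, F = 0, G = 785.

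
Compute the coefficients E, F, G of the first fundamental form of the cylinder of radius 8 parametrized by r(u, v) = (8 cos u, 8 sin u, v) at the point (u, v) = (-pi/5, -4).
E = 64;  F = 0;  G = 1

Partials: r_u = (-8*sin(u), 8*cos(u), 0), r_v = (0, 0, 1). As functions of (u, v):
  E = r_u · r_u = 64,
  F = r_u · r_v = 0,
  G = r_v · r_v = 1.
Evaluating at (u, v) = (-pi/5, -4): E = 64, F = 0, G = 1.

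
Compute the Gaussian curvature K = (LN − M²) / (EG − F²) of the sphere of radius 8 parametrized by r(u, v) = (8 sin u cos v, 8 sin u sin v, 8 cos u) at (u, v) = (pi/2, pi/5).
K = 1/64

Coefficients of the first fundamental form: E = 64, F = 0, G = 64*sin(u)^2.
Coefficients of the second fundamental form: L = -8*sin(u)/Abs(sin(u)), M = 0, N = -8*sin(u)^3/Abs(sin(u)).
Assemble K = (LN − M²)/(EG − F²) = 1/64. At (u, v) = (pi/2, pi/5): K = 1/64.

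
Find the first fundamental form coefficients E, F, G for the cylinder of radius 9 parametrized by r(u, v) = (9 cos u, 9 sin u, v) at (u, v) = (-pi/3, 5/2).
E = 81;  F = 0;  G = 1

Partials: r_u = (-9*sin(u), 9*cos(u), 0), r_v = (0, 0, 1). As functions of (u, v):
  E = r_u · r_u = 81,
  F = r_u · r_v = 0,
  G = r_v · r_v = 1.
Evaluating at (u, v) = (-pi/3, 5/2): E = 81, F = 0, G = 1.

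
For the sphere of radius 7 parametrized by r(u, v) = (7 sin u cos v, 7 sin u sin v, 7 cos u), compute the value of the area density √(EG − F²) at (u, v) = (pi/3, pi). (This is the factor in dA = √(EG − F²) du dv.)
√(EG − F²)|_{(pi/3, pi)} = 49*sqrt(3)/2

E = 49, F = 0, G = 49*sin(u)^2, so EG − F² = 2401*sin(u)^2. Taking the positive square root: √(EG − F²) = 49*Abs(sin(u)). At (u, v) = (pi/3, pi): 49*sqrt(3)/2.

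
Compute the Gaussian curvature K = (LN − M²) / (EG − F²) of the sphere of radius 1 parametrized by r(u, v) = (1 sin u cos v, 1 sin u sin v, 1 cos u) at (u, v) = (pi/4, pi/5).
K = 1

Coefficients of the first fundamental form: E = 1, F = 0, G = sin(u)^2.
Coefficients of the second fundamental form: L = -sin(u)/Abs(sin(u)), M = 0, N = -sin(u)^3/Abs(sin(u)).
Assemble K = (LN − M²)/(EG − F²) = 1. At (u, v) = (pi/4, pi/5): K = 1.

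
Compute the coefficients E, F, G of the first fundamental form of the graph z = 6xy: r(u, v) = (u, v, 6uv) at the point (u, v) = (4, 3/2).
E = 82;  F = 216;  G = 577

Partials: r_u = (1, 0, 6*v), r_v = (0, 1, 6*u). As functions of (u, v):
  E = r_u · r_u = 36*v^2 + 1,
  F = r_u · r_v = 36*u*v,
  G = r_v · r_v = 36*u^2 + 1.
Evaluating at (u, v) = (4, 3/2): E = 82, F = 216, G = 577.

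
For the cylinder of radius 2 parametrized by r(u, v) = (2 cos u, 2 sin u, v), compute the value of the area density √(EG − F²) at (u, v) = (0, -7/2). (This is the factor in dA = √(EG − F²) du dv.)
√(EG − F²)|_{(0, -7/2)} = 2

E = 4, F = 0, G = 1, so EG − F² = 4. Taking the positive square root: √(EG − F²) = 2. At (u, v) = (0, -7/2): 2.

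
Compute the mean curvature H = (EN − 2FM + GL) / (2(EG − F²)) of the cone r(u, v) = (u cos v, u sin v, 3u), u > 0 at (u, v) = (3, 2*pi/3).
H = sqrt(10)/20

With E = 10, F = 0, G = u^2, L = 0, M = 0, N = 3*sqrt(10)*u^2/(10*Abs(u)), assemble
  H = (EN − 2FM + GL) / (2(EG − F²)) = 3*sqrt(10)/(20*Abs(u)).
At (u, v) = (3, 2*pi/3): H = sqrt(10)/20.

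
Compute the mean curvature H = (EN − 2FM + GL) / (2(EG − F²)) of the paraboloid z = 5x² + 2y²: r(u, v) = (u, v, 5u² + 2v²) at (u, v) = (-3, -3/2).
H = 1987*sqrt(937)/877969

With E = 100*u^2 + 1, F = 40*u*v, G = 16*v^2 + 1, L = 10/sqrt(100*u^2 + 16*v^2 + 1), M = 0, N = 4/sqrt(100*u^2 + 16*v^2 + 1), assemble
  H = (EN − 2FM + GL) / (2(EG − F²)) = (200*u^2 + 80*v^2 + 7)/(100*u^2 + 16*v^2 + 1)^(3/2).
At (u, v) = (-3, -3/2): H = 1987*sqrt(937)/877969.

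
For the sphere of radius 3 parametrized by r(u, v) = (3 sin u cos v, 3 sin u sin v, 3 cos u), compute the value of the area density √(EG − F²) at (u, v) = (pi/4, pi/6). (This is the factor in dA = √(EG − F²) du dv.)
√(EG − F²)|_{(pi/4, pi/6)} = 9*sqrt(2)/2

E = 9, F = 0, G = 9*sin(u)^2, so EG − F² = 81*sin(u)^2. Taking the positive square root: √(EG − F²) = 9*Abs(sin(u)). At (u, v) = (pi/4, pi/6): 9*sqrt(2)/2.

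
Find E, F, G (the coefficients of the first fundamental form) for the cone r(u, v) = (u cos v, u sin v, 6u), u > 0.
E = 37;  F = 0;  G = u^2

Compute partials: r_u = (cos(v), sin(v), 6), r_v = (-u*sin(v), u*cos(v), 0). Then
  E = r_u · r_u = 37,
  F = r_u · r_v = 0,
  G = r_v · r_v = u^2.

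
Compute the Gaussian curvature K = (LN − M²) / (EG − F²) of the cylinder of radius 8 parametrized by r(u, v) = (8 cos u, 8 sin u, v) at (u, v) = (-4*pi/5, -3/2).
K = 0

Coefficients of the first fundamental form: E = 64, F = 0, G = 1.
Coefficients of the second fundamental form: L = -8, M = 0, N = 0.
Assemble K = (LN − M²)/(EG − F²) = 0. At (u, v) = (-4*pi/5, -3/2): K = 0.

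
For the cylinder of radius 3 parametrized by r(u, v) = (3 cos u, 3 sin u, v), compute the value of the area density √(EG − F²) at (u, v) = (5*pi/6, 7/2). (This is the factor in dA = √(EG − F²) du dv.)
√(EG − F²)|_{(5*pi/6, 7/2)} = 3

E = 9, F = 0, G = 1, so EG − F² = 9. Taking the positive square root: √(EG − F²) = 3. At (u, v) = (5*pi/6, 7/2): 3.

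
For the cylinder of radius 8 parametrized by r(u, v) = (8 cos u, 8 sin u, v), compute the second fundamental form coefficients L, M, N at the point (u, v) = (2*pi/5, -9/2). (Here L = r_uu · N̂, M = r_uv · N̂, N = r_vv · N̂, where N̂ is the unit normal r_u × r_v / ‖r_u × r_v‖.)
L = -8;  M = 0;  N = 0

Compute the unit normal N̂(u, v) = (cos(u), sin(u), 0), and the second partials r_uu, r_uv, r_vv. Take dot products:
  L(u, v) = r_uu · N̂ = -8,
  M(u, v) = r_uv · N̂ = 0,
  N(u, v) = r_vv · N̂ = 0.
Evaluating at (u, v) = (2*pi/5, -9/2):
  L = -8, M = 0, N = 0.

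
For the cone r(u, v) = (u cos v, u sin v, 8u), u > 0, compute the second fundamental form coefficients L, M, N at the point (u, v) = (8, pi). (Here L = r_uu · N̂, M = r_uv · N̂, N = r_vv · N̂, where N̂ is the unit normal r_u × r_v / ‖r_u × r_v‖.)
L = 0;  M = 0;  N = 64*sqrt(65)/65

Compute the unit normal N̂(u, v) = (-8*sqrt(65)*u*cos(v)/(65*Abs(u)), -8*sqrt(65)*u*sin(v)/(65*Abs(u)), sqrt(65)*u/(65*Abs(u))), and the second partials r_uu, r_uv, r_vv. Take dot products:
  L(u, v) = r_uu · N̂ = 0,
  M(u, v) = r_uv · N̂ = 0,
  N(u, v) = r_vv · N̂ = 8*sqrt(65)*u^2/(65*Abs(u)).
Evaluating at (u, v) = (8, pi):
  L = 0, M = 0, N = 64*sqrt(65)/65.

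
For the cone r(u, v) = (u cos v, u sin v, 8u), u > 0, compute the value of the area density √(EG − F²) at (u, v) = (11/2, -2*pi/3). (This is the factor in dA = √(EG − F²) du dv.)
√(EG − F²)|_{(11/2, -2*pi/3)} = 11*sqrt(65)/2

E = 65, F = 0, G = u^2, so EG − F² = 65*u^2. Taking the positive square root: √(EG − F²) = sqrt(65)*Abs(u). At (u, v) = (11/2, -2*pi/3): 11*sqrt(65)/2.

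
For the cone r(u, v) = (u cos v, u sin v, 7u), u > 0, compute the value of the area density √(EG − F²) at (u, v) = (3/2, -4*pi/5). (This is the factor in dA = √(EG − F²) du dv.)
√(EG − F²)|_{(3/2, -4*pi/5)} = 15*sqrt(2)/2

E = 50, F = 0, G = u^2, so EG − F² = 50*u^2. Taking the positive square root: √(EG − F²) = 5*sqrt(2)*Abs(u). At (u, v) = (3/2, -4*pi/5): 15*sqrt(2)/2.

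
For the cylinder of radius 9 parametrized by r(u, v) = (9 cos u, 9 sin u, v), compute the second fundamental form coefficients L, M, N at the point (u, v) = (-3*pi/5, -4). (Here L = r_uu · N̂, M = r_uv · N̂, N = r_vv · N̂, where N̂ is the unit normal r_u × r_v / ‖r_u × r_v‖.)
L = -9;  M = 0;  N = 0

Compute the unit normal N̂(u, v) = (cos(u), sin(u), 0), and the second partials r_uu, r_uv, r_vv. Take dot products:
  L(u, v) = r_uu · N̂ = -9,
  M(u, v) = r_uv · N̂ = 0,
  N(u, v) = r_vv · N̂ = 0.
Evaluating at (u, v) = (-3*pi/5, -4):
  L = -9, M = 0, N = 0.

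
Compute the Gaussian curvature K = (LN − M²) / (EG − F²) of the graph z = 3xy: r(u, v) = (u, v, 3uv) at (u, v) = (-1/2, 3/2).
K = -36/2209

Coefficients of the first fundamental form: E = 9*v^2 + 1, F = 9*u*v, G = 9*u^2 + 1.
Coefficients of the second fundamental form: L = 0, M = 3/sqrt(9*u^2 + 9*v^2 + 1), N = 0.
Assemble K = (LN − M²)/(EG − F²) = -9/(81*u^4 + 162*u^2*v^2 + 18*u^2 + 81*v^4 + 18*v^2 + 1). At (u, v) = (-1/2, 3/2): K = -36/2209.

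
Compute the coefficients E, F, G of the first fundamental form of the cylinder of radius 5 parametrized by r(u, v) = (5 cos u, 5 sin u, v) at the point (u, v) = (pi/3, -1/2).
E = 25;  F = 0;  G = 1

Partials: r_u = (-5*sin(u), 5*cos(u), 0), r_v = (0, 0, 1). As functions of (u, v):
  E = r_u · r_u = 25,
  F = r_u · r_v = 0,
  G = r_v · r_v = 1.
Evaluating at (u, v) = (pi/3, -1/2): E = 25, F = 0, G = 1.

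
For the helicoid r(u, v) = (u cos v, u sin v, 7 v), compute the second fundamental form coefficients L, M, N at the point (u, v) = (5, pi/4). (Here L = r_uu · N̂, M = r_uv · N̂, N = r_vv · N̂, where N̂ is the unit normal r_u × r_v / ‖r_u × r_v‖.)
L = 0;  M = -7*sqrt(74)/74;  N = 0

Compute the unit normal N̂(u, v) = (7*sin(v)/sqrt(u^2 + 49), -7*cos(v)/sqrt(u^2 + 49), u/sqrt(u^2 + 49)), and the second partials r_uu, r_uv, r_vv. Take dot products:
  L(u, v) = r_uu · N̂ = 0,
  M(u, v) = r_uv · N̂ = -7/sqrt(u^2 + 49),
  N(u, v) = r_vv · N̂ = 0.
Evaluating at (u, v) = (5, pi/4):
  L = 0, M = -7*sqrt(74)/74, N = 0.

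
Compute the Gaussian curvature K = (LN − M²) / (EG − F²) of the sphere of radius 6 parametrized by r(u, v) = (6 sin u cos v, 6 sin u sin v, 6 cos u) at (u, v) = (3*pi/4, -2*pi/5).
K = 1/36

Coefficients of the first fundamental form: E = 36, F = 0, G = 36*sin(u)^2.
Coefficients of the second fundamental form: L = -6*sin(u)/Abs(sin(u)), M = 0, N = -6*sin(u)^3/Abs(sin(u)).
Assemble K = (LN − M²)/(EG − F²) = 1/36. At (u, v) = (3*pi/4, -2*pi/5): K = 1/36.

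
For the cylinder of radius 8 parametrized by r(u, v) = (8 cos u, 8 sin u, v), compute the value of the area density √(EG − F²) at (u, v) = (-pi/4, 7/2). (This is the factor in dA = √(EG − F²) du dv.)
√(EG − F²)|_{(-pi/4, 7/2)} = 8

E = 64, F = 0, G = 1, so EG − F² = 64. Taking the positive square root: √(EG − F²) = 8. At (u, v) = (-pi/4, 7/2): 8.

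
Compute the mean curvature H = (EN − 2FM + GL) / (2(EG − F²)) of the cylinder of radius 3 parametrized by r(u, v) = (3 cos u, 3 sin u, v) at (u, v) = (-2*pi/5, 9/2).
H = -1/6

With E = 9, F = 0, G = 1, L = -3, M = 0, N = 0, assemble
  H = (EN − 2FM + GL) / (2(EG − F²)) = -1/6.
At (u, v) = (-2*pi/5, 9/2): H = -1/6.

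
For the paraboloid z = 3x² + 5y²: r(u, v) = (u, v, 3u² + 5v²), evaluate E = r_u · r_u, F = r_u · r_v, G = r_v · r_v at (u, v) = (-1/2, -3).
E = 10;  F = 90;  G = 901

Partials: r_u = (1, 0, 6*u), r_v = (0, 1, 10*v). As functions of (u, v):
  E = r_u · r_u = 36*u^2 + 1,
  F = r_u · r_v = 60*u*v,
  G = r_v · r_v = 100*v^2 + 1.
Evaluating at (u, v) = (-1/2, -3): E = 10, F = 90, G = 901.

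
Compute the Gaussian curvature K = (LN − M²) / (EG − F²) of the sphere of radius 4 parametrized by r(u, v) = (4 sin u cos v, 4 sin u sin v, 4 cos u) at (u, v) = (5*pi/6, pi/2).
K = 1/16

Coefficients of the first fundamental form: E = 16, F = 0, G = 16*sin(u)^2.
Coefficients of the second fundamental form: L = -4*sin(u)/Abs(sin(u)), M = 0, N = -4*sin(u)^3/Abs(sin(u)).
Assemble K = (LN − M²)/(EG − F²) = 1/16. At (u, v) = (5*pi/6, pi/2): K = 1/16.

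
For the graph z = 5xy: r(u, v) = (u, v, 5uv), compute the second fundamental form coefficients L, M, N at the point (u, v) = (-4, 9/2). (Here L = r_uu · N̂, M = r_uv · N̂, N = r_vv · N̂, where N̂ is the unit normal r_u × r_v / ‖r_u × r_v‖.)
L = 0;  M = 10*sqrt(3629)/3629;  N = 0

Compute the unit normal N̂(u, v) = (-5*v/sqrt(25*u^2 + 25*v^2 + 1), -5*u/sqrt(25*u^2 + 25*v^2 + 1), 1/sqrt(25*u^2 + 25*v^2 + 1)), and the second partials r_uu, r_uv, r_vv. Take dot products:
  L(u, v) = r_uu · N̂ = 0,
  M(u, v) = r_uv · N̂ = 5/sqrt(25*u^2 + 25*v^2 + 1),
  N(u, v) = r_vv · N̂ = 0.
Evaluating at (u, v) = (-4, 9/2):
  L = 0, M = 10*sqrt(3629)/3629, N = 0.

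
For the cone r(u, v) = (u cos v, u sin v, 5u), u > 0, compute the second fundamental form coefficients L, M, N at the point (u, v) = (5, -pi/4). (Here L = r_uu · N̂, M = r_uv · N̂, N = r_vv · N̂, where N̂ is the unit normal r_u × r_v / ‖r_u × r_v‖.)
L = 0;  M = 0;  N = 25*sqrt(26)/26

Compute the unit normal N̂(u, v) = (-5*sqrt(26)*u*cos(v)/(26*Abs(u)), -5*sqrt(26)*u*sin(v)/(26*Abs(u)), sqrt(26)*u/(26*Abs(u))), and the second partials r_uu, r_uv, r_vv. Take dot products:
  L(u, v) = r_uu · N̂ = 0,
  M(u, v) = r_uv · N̂ = 0,
  N(u, v) = r_vv · N̂ = 5*sqrt(26)*u^2/(26*Abs(u)).
Evaluating at (u, v) = (5, -pi/4):
  L = 0, M = 0, N = 25*sqrt(26)/26.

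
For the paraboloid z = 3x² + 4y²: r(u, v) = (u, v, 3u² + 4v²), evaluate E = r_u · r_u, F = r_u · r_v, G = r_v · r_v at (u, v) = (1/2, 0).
E = 10;  F = 0;  G = 1

Partials: r_u = (1, 0, 6*u), r_v = (0, 1, 8*v). As functions of (u, v):
  E = r_u · r_u = 36*u^2 + 1,
  F = r_u · r_v = 48*u*v,
  G = r_v · r_v = 64*v^2 + 1.
Evaluating at (u, v) = (1/2, 0): E = 10, F = 0, G = 1.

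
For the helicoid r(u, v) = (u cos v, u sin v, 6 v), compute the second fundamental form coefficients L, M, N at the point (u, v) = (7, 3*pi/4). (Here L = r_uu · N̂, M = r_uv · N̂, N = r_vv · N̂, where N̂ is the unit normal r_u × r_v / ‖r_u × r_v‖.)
L = 0;  M = -6*sqrt(85)/85;  N = 0

Compute the unit normal N̂(u, v) = (6*sin(v)/sqrt(u^2 + 36), -6*cos(v)/sqrt(u^2 + 36), u/sqrt(u^2 + 36)), and the second partials r_uu, r_uv, r_vv. Take dot products:
  L(u, v) = r_uu · N̂ = 0,
  M(u, v) = r_uv · N̂ = -6/sqrt(u^2 + 36),
  N(u, v) = r_vv · N̂ = 0.
Evaluating at (u, v) = (7, 3*pi/4):
  L = 0, M = -6*sqrt(85)/85, N = 0.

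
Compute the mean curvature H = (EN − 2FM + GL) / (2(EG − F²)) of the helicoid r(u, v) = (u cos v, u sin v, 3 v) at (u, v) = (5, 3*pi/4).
H = 0

With E = 1, F = 0, G = u^2 + 9, L = 0, M = -3/sqrt(u^2 + 9), N = 0, assemble
  H = (EN − 2FM + GL) / (2(EG − F²)) = 0.
At (u, v) = (5, 3*pi/4): H = 0.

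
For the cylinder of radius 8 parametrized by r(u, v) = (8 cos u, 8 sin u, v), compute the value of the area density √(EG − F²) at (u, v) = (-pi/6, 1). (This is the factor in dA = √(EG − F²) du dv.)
√(EG − F²)|_{(-pi/6, 1)} = 8

E = 64, F = 0, G = 1, so EG − F² = 64. Taking the positive square root: √(EG − F²) = 8. At (u, v) = (-pi/6, 1): 8.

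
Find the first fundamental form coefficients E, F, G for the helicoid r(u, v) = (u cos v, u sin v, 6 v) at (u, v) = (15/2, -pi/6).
E = 1;  F = 0;  G = 369/4

Partials: r_u = (cos(v), sin(v), 0), r_v = (-u*sin(v), u*cos(v), 6). As functions of (u, v):
  E = r_u · r_u = 1,
  F = r_u · r_v = 0,
  G = r_v · r_v = u^2 + 36.
Evaluating at (u, v) = (15/2, -pi/6): E = 1, F = 0, G = 369/4.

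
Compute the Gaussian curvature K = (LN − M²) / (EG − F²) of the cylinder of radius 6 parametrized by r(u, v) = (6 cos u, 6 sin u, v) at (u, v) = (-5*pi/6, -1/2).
K = 0

Coefficients of the first fundamental form: E = 36, F = 0, G = 1.
Coefficients of the second fundamental form: L = -6, M = 0, N = 0.
Assemble K = (LN − M²)/(EG − F²) = 0. At (u, v) = (-5*pi/6, -1/2): K = 0.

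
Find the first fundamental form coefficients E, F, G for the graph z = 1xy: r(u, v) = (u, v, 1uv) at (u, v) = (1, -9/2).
E = 85/4;  F = -9/2;  G = 2

Partials: r_u = (1, 0, v), r_v = (0, 1, u). As functions of (u, v):
  E = r_u · r_u = v^2 + 1,
  F = r_u · r_v = u*v,
  G = r_v · r_v = u^2 + 1.
Evaluating at (u, v) = (1, -9/2): E = 85/4, F = -9/2, G = 2.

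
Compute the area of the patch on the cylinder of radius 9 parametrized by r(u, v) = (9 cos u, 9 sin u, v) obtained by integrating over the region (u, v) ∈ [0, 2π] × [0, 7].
Area = 126*pi

Area = ∫∫ √(EG − F²) du dv with √(EG − F²) = 9. Integrating over [0, 2π] × [0, 7] gives 126*pi.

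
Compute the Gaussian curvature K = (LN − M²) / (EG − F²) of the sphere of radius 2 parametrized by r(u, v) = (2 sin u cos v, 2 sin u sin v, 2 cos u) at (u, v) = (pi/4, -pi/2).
K = 1/4

Coefficients of the first fundamental form: E = 4, F = 0, G = 4*sin(u)^2.
Coefficients of the second fundamental form: L = -2*sin(u)/Abs(sin(u)), M = 0, N = -2*sin(u)^3/Abs(sin(u)).
Assemble K = (LN − M²)/(EG − F²) = 1/4. At (u, v) = (pi/4, -pi/2): K = 1/4.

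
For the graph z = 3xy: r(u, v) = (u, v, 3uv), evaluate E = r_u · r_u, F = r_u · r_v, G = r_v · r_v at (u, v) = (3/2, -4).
E = 145;  F = -54;  G = 85/4

Partials: r_u = (1, 0, 3*v), r_v = (0, 1, 3*u). As functions of (u, v):
  E = r_u · r_u = 9*v^2 + 1,
  F = r_u · r_v = 9*u*v,
  G = r_v · r_v = 9*u^2 + 1.
Evaluating at (u, v) = (3/2, -4): E = 145, F = -54, G = 85/4.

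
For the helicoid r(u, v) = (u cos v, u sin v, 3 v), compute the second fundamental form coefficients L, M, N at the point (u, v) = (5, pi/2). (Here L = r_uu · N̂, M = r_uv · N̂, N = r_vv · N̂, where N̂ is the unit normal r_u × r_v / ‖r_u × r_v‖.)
L = 0;  M = -3*sqrt(34)/34;  N = 0

Compute the unit normal N̂(u, v) = (3*sin(v)/sqrt(u^2 + 9), -3*cos(v)/sqrt(u^2 + 9), u/sqrt(u^2 + 9)), and the second partials r_uu, r_uv, r_vv. Take dot products:
  L(u, v) = r_uu · N̂ = 0,
  M(u, v) = r_uv · N̂ = -3/sqrt(u^2 + 9),
  N(u, v) = r_vv · N̂ = 0.
Evaluating at (u, v) = (5, pi/2):
  L = 0, M = -3*sqrt(34)/34, N = 0.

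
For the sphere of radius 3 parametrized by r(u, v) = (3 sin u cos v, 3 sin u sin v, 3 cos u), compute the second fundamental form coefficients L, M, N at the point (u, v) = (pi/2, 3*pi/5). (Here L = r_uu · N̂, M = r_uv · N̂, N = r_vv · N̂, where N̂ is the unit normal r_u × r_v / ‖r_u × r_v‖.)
L = -3;  M = 0;  N = -3

Compute the unit normal N̂(u, v) = (sin(u)^2*cos(v)/Abs(sin(u)), sin(u)^2*sin(v)/Abs(sin(u)), sin(2*u)/(2*Abs(sin(u)))), and the second partials r_uu, r_uv, r_vv. Take dot products:
  L(u, v) = r_uu · N̂ = -3*sin(u)/Abs(sin(u)),
  M(u, v) = r_uv · N̂ = 0,
  N(u, v) = r_vv · N̂ = -3*sin(u)^3/Abs(sin(u)).
Evaluating at (u, v) = (pi/2, 3*pi/5):
  L = -3, M = 0, N = -3.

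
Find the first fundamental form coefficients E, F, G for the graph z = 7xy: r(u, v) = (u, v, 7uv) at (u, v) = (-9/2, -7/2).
E = 2405/4;  F = 3087/4;  G = 3973/4

Partials: r_u = (1, 0, 7*v), r_v = (0, 1, 7*u). As functions of (u, v):
  E = r_u · r_u = 49*v^2 + 1,
  F = r_u · r_v = 49*u*v,
  G = r_v · r_v = 49*u^2 + 1.
Evaluating at (u, v) = (-9/2, -7/2): E = 2405/4, F = 3087/4, G = 3973/4.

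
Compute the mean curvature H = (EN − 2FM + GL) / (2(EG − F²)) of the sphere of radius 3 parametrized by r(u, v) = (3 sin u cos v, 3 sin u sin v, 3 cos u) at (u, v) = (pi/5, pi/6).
H = -1/3

With E = 9, F = 0, G = 9*sin(u)^2, L = -3*sin(u)/Abs(sin(u)), M = 0, N = -3*sin(u)^3/Abs(sin(u)), assemble
  H = (EN − 2FM + GL) / (2(EG − F²)) = -sin(u)/(3*Abs(sin(u))).
At (u, v) = (pi/5, pi/6): H = -1/3.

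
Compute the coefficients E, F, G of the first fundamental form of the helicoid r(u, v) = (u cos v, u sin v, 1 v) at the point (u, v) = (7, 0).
E = 1;  F = 0;  G = 50

Partials: r_u = (cos(v), sin(v), 0), r_v = (-u*sin(v), u*cos(v), 1). As functions of (u, v):
  E = r_u · r_u = 1,
  F = r_u · r_v = 0,
  G = r_v · r_v = u^2 + 1.
Evaluating at (u, v) = (7, 0): E = 1, F = 0, G = 50.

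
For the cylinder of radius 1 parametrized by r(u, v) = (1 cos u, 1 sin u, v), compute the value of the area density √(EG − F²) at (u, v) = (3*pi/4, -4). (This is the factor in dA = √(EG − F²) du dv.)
√(EG − F²)|_{(3*pi/4, -4)} = 1

E = 1, F = 0, G = 1, so EG − F² = 1. Taking the positive square root: √(EG − F²) = 1. At (u, v) = (3*pi/4, -4): 1.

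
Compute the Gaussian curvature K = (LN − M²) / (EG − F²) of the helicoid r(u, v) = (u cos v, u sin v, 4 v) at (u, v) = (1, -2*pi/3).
K = -16/289

Coefficients of the first fundamental form: E = 1, F = 0, G = u^2 + 16.
Coefficients of the second fundamental form: L = 0, M = -4/sqrt(u^2 + 16), N = 0.
Assemble K = (LN − M²)/(EG − F²) = -16/(u^2 + 16)^2. At (u, v) = (1, -2*pi/3): K = -16/289.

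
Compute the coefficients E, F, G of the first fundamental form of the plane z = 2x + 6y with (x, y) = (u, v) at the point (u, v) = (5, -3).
E = 5;  F = 12;  G = 37

Partials: r_u = (1, 0, 2), r_v = (0, 1, 6). As functions of (u, v):
  E = r_u · r_u = 5,
  F = r_u · r_v = 12,
  G = r_v · r_v = 37.
Evaluating at (u, v) = (5, -3): E = 5, F = 12, G = 37.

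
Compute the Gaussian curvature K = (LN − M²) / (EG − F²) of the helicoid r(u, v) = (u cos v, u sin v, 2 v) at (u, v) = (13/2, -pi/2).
K = -64/34225

Coefficients of the first fundamental form: E = 1, F = 0, G = u^2 + 4.
Coefficients of the second fundamental form: L = 0, M = -2/sqrt(u^2 + 4), N = 0.
Assemble K = (LN − M²)/(EG − F²) = -4/(u^2 + 4)^2. At (u, v) = (13/2, -pi/2): K = -64/34225.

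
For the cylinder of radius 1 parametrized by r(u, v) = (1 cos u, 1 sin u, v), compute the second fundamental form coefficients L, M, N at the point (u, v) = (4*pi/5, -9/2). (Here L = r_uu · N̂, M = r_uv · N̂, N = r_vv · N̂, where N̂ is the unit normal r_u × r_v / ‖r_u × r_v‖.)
L = -1;  M = 0;  N = 0

Compute the unit normal N̂(u, v) = (cos(u), sin(u), 0), and the second partials r_uu, r_uv, r_vv. Take dot products:
  L(u, v) = r_uu · N̂ = -1,
  M(u, v) = r_uv · N̂ = 0,
  N(u, v) = r_vv · N̂ = 0.
Evaluating at (u, v) = (4*pi/5, -9/2):
  L = -1, M = 0, N = 0.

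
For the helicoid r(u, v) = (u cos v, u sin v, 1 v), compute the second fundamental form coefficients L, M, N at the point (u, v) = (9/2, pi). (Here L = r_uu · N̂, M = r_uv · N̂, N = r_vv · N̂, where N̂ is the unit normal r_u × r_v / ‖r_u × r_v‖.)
L = 0;  M = -2*sqrt(85)/85;  N = 0

Compute the unit normal N̂(u, v) = (sin(v)/sqrt(u^2 + 1), -cos(v)/sqrt(u^2 + 1), u/sqrt(u^2 + 1)), and the second partials r_uu, r_uv, r_vv. Take dot products:
  L(u, v) = r_uu · N̂ = 0,
  M(u, v) = r_uv · N̂ = -1/sqrt(u^2 + 1),
  N(u, v) = r_vv · N̂ = 0.
Evaluating at (u, v) = (9/2, pi):
  L = 0, M = -2*sqrt(85)/85, N = 0.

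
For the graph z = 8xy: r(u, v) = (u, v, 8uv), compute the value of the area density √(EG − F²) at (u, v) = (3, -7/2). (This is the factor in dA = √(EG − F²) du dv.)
√(EG − F²)|_{(3, -7/2)} = sqrt(1361)

E = 64*v^2 + 1, F = 64*u*v, G = 64*u^2 + 1, so EG − F² = 64*u^2 + 64*v^2 + 1. Taking the positive square root: √(EG − F²) = sqrt(64*u^2 + 64*v^2 + 1). At (u, v) = (3, -7/2): sqrt(1361).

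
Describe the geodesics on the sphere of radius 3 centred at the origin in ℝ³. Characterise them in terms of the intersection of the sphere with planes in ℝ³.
Geodesics on the sphere of radius 3 are great circles — circles of radius 3 obtained as the intersection of the sphere with planes through the origin (the centre of the sphere).

A curve α(t) of nonzero constant speed on the sphere of radius 3 is a geodesic iff its acceleration α̈ is everywhere normal to the surface, i.e. parallel to the radial vector α(t). Then d/dt(α × α̇) = α̇ × α̇ + α × α̈ = 0, so α × α̇ is a constant vector n ≠ 0 and α(t) · n = 0 for all t: α lies in the plane through the origin with normal n. The intersection of that plane with the sphere is a circle of radius 3 (a great circle). Conversely, a great circle traversed at constant speed has centripetal acceleration pointing at the origin, hence normal to the sphere, so every great circle is a geodesic.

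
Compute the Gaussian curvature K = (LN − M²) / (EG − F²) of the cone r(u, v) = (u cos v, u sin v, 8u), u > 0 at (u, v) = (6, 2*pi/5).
K = 0

Coefficients of the first fundamental form: E = 65, F = 0, G = u^2.
Coefficients of the second fundamental form: L = 0, M = 0, N = 8*sqrt(65)*u^2/(65*Abs(u)).
Assemble K = (LN − M²)/(EG − F²) = 0. At (u, v) = (6, 2*pi/5): K = 0.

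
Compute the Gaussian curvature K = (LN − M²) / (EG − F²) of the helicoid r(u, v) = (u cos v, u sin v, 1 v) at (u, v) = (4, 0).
K = -1/289

Coefficients of the first fundamental form: E = 1, F = 0, G = u^2 + 1.
Coefficients of the second fundamental form: L = 0, M = -1/sqrt(u^2 + 1), N = 0.
Assemble K = (LN − M²)/(EG − F²) = -1/(u^2 + 1)^2. At (u, v) = (4, 0): K = -1/289.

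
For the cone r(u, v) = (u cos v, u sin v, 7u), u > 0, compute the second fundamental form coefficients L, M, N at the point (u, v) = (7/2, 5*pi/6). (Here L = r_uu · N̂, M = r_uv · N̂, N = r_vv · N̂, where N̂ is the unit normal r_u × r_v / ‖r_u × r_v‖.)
L = 0;  M = 0;  N = 49*sqrt(2)/20

Compute the unit normal N̂(u, v) = (-7*sqrt(2)*u*cos(v)/(10*Abs(u)), -7*sqrt(2)*u*sin(v)/(10*Abs(u)), sqrt(2)*u/(10*Abs(u))), and the second partials r_uu, r_uv, r_vv. Take dot products:
  L(u, v) = r_uu · N̂ = 0,
  M(u, v) = r_uv · N̂ = 0,
  N(u, v) = r_vv · N̂ = 7*sqrt(2)*u^2/(10*Abs(u)).
Evaluating at (u, v) = (7/2, 5*pi/6):
  L = 0, M = 0, N = 49*sqrt(2)/20.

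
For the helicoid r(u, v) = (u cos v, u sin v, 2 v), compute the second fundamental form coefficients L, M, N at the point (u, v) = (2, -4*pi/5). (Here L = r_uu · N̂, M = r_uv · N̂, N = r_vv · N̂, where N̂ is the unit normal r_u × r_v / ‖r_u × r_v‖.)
L = 0;  M = -sqrt(2)/2;  N = 0

Compute the unit normal N̂(u, v) = (2*sin(v)/sqrt(u^2 + 4), -2*cos(v)/sqrt(u^2 + 4), u/sqrt(u^2 + 4)), and the second partials r_uu, r_uv, r_vv. Take dot products:
  L(u, v) = r_uu · N̂ = 0,
  M(u, v) = r_uv · N̂ = -2/sqrt(u^2 + 4),
  N(u, v) = r_vv · N̂ = 0.
Evaluating at (u, v) = (2, -4*pi/5):
  L = 0, M = -sqrt(2)/2, N = 0.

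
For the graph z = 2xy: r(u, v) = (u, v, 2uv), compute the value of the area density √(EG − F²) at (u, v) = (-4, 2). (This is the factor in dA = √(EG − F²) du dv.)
√(EG − F²)|_{(-4, 2)} = 9

E = 4*v^2 + 1, F = 4*u*v, G = 4*u^2 + 1, so EG − F² = 4*u^2 + 4*v^2 + 1. Taking the positive square root: √(EG − F²) = sqrt(4*u^2 + 4*v^2 + 1). At (u, v) = (-4, 2): 9.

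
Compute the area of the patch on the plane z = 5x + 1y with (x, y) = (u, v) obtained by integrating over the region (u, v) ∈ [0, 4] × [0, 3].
Area = 36*sqrt(3)

Area = ∫∫ √(EG − F²) du dv with √(EG − F²) = 3*sqrt(3). Integrating over [0, 4] × [0, 3] gives 36*sqrt(3).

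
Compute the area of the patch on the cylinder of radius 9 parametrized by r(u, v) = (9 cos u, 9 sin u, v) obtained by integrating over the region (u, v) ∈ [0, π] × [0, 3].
Area = 27*pi

Area = ∫∫ √(EG − F²) du dv with √(EG − F²) = 9. Integrating over [0, π] × [0, 3] gives 27*pi.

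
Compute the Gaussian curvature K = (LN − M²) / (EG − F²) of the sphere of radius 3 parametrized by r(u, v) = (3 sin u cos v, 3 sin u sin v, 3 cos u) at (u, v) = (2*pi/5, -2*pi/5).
K = 1/9

Coefficients of the first fundamental form: E = 9, F = 0, G = 9*sin(u)^2.
Coefficients of the second fundamental form: L = -3*sin(u)/Abs(sin(u)), M = 0, N = -3*sin(u)^3/Abs(sin(u)).
Assemble K = (LN − M²)/(EG − F²) = 1/9. At (u, v) = (2*pi/5, -2*pi/5): K = 1/9.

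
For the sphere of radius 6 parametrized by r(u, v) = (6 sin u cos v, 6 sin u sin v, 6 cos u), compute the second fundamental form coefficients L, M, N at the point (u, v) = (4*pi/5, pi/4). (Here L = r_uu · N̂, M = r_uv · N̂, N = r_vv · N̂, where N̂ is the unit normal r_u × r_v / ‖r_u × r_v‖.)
L = -6;  M = 0;  N = -15/4 + 3*sqrt(5)/4

Compute the unit normal N̂(u, v) = (sin(u)^2*cos(v)/Abs(sin(u)), sin(u)^2*sin(v)/Abs(sin(u)), sin(2*u)/(2*Abs(sin(u)))), and the second partials r_uu, r_uv, r_vv. Take dot products:
  L(u, v) = r_uu · N̂ = -6*sin(u)/Abs(sin(u)),
  M(u, v) = r_uv · N̂ = 0,
  N(u, v) = r_vv · N̂ = -6*sin(u)^3/Abs(sin(u)).
Evaluating at (u, v) = (4*pi/5, pi/4):
  L = -6, M = 0, N = -15/4 + 3*sqrt(5)/4.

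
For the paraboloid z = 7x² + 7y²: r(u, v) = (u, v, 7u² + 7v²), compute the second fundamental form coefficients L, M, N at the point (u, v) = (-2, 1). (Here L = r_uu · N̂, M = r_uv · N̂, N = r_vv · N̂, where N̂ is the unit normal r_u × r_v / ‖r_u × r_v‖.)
L = 14*sqrt(109)/327;  M = 0;  N = 14*sqrt(109)/327

Compute the unit normal N̂(u, v) = (-14*u/sqrt(196*u^2 + 196*v^2 + 1), -14*v/sqrt(196*u^2 + 196*v^2 + 1), 1/sqrt(196*u^2 + 196*v^2 + 1)), and the second partials r_uu, r_uv, r_vv. Take dot products:
  L(u, v) = r_uu · N̂ = 14/sqrt(196*u^2 + 196*v^2 + 1),
  M(u, v) = r_uv · N̂ = 0,
  N(u, v) = r_vv · N̂ = 14/sqrt(196*u^2 + 196*v^2 + 1).
Evaluating at (u, v) = (-2, 1):
  L = 14*sqrt(109)/327, M = 0, N = 14*sqrt(109)/327.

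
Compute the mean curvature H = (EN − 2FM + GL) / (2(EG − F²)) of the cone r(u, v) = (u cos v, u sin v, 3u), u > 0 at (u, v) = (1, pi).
H = 3*sqrt(10)/20

With E = 10, F = 0, G = u^2, L = 0, M = 0, N = 3*sqrt(10)*u^2/(10*Abs(u)), assemble
  H = (EN − 2FM + GL) / (2(EG − F²)) = 3*sqrt(10)/(20*Abs(u)).
At (u, v) = (1, pi): H = 3*sqrt(10)/20.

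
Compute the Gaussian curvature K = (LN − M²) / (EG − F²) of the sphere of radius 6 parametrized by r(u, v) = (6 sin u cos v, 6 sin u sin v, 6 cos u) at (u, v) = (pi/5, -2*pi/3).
K = 1/36

Coefficients of the first fundamental form: E = 36, F = 0, G = 36*sin(u)^2.
Coefficients of the second fundamental form: L = -6*sin(u)/Abs(sin(u)), M = 0, N = -6*sin(u)^3/Abs(sin(u)).
Assemble K = (LN − M²)/(EG − F²) = 1/36. At (u, v) = (pi/5, -2*pi/3): K = 1/36.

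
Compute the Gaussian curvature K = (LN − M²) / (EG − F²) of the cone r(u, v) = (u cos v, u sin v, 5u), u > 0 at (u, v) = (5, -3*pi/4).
K = 0

Coefficients of the first fundamental form: E = 26, F = 0, G = u^2.
Coefficients of the second fundamental form: L = 0, M = 0, N = 5*sqrt(26)*u^2/(26*Abs(u)).
Assemble K = (LN − M²)/(EG − F²) = 0. At (u, v) = (5, -3*pi/4): K = 0.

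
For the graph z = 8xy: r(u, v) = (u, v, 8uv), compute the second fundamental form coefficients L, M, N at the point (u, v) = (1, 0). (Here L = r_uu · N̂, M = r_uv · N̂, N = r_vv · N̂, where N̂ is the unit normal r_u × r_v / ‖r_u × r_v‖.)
L = 0;  M = 8*sqrt(65)/65;  N = 0

Compute the unit normal N̂(u, v) = (-8*v/sqrt(64*u^2 + 64*v^2 + 1), -8*u/sqrt(64*u^2 + 64*v^2 + 1), 1/sqrt(64*u^2 + 64*v^2 + 1)), and the second partials r_uu, r_uv, r_vv. Take dot products:
  L(u, v) = r_uu · N̂ = 0,
  M(u, v) = r_uv · N̂ = 8/sqrt(64*u^2 + 64*v^2 + 1),
  N(u, v) = r_vv · N̂ = 0.
Evaluating at (u, v) = (1, 0):
  L = 0, M = 8*sqrt(65)/65, N = 0.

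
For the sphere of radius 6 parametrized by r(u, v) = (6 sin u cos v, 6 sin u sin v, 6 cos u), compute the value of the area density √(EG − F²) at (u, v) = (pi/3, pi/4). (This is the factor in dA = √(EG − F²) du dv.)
√(EG − F²)|_{(pi/3, pi/4)} = 18*sqrt(3)

E = 36, F = 0, G = 36*sin(u)^2, so EG − F² = 1296*sin(u)^2. Taking the positive square root: √(EG − F²) = 36*Abs(sin(u)). At (u, v) = (pi/3, pi/4): 18*sqrt(3).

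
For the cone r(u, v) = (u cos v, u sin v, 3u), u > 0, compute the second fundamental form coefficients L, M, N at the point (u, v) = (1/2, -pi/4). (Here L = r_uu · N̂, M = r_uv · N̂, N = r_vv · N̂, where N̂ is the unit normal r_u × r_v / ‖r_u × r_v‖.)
L = 0;  M = 0;  N = 3*sqrt(10)/20

Compute the unit normal N̂(u, v) = (-3*sqrt(10)*u*cos(v)/(10*Abs(u)), -3*sqrt(10)*u*sin(v)/(10*Abs(u)), sqrt(10)*u/(10*Abs(u))), and the second partials r_uu, r_uv, r_vv. Take dot products:
  L(u, v) = r_uu · N̂ = 0,
  M(u, v) = r_uv · N̂ = 0,
  N(u, v) = r_vv · N̂ = 3*sqrt(10)*u^2/(10*Abs(u)).
Evaluating at (u, v) = (1/2, -pi/4):
  L = 0, M = 0, N = 3*sqrt(10)/20.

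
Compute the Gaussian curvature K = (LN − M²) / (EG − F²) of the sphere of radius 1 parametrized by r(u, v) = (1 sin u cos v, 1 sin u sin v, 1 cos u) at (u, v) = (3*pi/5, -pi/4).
K = 1

Coefficients of the first fundamental form: E = 1, F = 0, G = sin(u)^2.
Coefficients of the second fundamental form: L = -sin(u)/Abs(sin(u)), M = 0, N = -sin(u)^3/Abs(sin(u)).
Assemble K = (LN − M²)/(EG − F²) = 1. At (u, v) = (3*pi/5, -pi/4): K = 1.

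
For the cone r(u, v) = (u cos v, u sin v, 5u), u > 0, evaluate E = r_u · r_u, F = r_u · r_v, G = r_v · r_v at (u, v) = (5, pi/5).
E = 26;  F = 0;  G = 25

Partials: r_u = (cos(v), sin(v), 5), r_v = (-u*sin(v), u*cos(v), 0). As functions of (u, v):
  E = r_u · r_u = 26,
  F = r_u · r_v = 0,
  G = r_v · r_v = u^2.
Evaluating at (u, v) = (5, pi/5): E = 26, F = 0, G = 25.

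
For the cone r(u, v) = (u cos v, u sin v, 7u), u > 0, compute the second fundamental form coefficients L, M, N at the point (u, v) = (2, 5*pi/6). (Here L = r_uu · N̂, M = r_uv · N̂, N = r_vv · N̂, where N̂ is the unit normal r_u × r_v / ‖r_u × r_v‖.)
L = 0;  M = 0;  N = 7*sqrt(2)/5

Compute the unit normal N̂(u, v) = (-7*sqrt(2)*u*cos(v)/(10*Abs(u)), -7*sqrt(2)*u*sin(v)/(10*Abs(u)), sqrt(2)*u/(10*Abs(u))), and the second partials r_uu, r_uv, r_vv. Take dot products:
  L(u, v) = r_uu · N̂ = 0,
  M(u, v) = r_uv · N̂ = 0,
  N(u, v) = r_vv · N̂ = 7*sqrt(2)*u^2/(10*Abs(u)).
Evaluating at (u, v) = (2, 5*pi/6):
  L = 0, M = 0, N = 7*sqrt(2)/5.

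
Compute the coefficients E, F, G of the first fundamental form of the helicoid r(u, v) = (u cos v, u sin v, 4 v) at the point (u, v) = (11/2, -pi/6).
E = 1;  F = 0;  G = 185/4

Partials: r_u = (cos(v), sin(v), 0), r_v = (-u*sin(v), u*cos(v), 4). As functions of (u, v):
  E = r_u · r_u = 1,
  F = r_u · r_v = 0,
  G = r_v · r_v = u^2 + 16.
Evaluating at (u, v) = (11/2, -pi/6): E = 1, F = 0, G = 185/4.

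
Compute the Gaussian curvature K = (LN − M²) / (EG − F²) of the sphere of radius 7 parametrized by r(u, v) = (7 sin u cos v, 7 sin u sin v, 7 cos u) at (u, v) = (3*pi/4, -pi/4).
K = 1/49

Coefficients of the first fundamental form: E = 49, F = 0, G = 49*sin(u)^2.
Coefficients of the second fundamental form: L = -7*sin(u)/Abs(sin(u)), M = 0, N = -7*sin(u)^3/Abs(sin(u)).
Assemble K = (LN − M²)/(EG − F²) = 1/49. At (u, v) = (3*pi/4, -pi/4): K = 1/49.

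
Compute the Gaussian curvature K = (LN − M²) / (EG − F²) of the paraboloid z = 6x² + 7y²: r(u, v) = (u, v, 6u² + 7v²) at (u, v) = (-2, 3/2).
K = 42/259081

Coefficients of the first fundamental form: E = 144*u^2 + 1, F = 168*u*v, G = 196*v^2 + 1.
Coefficients of the second fundamental form: L = 12/sqrt(144*u^2 + 196*v^2 + 1), M = 0, N = 14/sqrt(144*u^2 + 196*v^2 + 1).
Assemble K = (LN − M²)/(EG − F²) = 168/(20736*u^4 + 56448*u^2*v^2 + 288*u^2 + 38416*v^4 + 392*v^2 + 1). At (u, v) = (-2, 3/2): K = 42/259081.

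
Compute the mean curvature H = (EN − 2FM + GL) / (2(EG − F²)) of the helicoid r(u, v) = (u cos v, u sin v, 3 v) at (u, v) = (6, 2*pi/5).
H = 0

With E = 1, F = 0, G = u^2 + 9, L = 0, M = -3/sqrt(u^2 + 9), N = 0, assemble
  H = (EN − 2FM + GL) / (2(EG − F²)) = 0.
At (u, v) = (6, 2*pi/5): H = 0.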